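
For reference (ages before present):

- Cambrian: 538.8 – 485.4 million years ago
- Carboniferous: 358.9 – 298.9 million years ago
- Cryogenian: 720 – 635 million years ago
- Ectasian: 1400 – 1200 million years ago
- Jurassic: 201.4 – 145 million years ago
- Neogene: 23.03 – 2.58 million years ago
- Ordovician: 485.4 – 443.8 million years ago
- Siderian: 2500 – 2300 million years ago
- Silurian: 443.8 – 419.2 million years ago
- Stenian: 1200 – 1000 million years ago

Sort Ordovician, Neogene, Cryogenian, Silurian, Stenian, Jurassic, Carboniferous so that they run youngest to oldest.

Neogene, Jurassic, Carboniferous, Silurian, Ordovician, Cryogenian, Stenian

Read off each span (Ma): Ordovician 485.4–443.8; Neogene 23.03–2.58; Cryogenian 720–635; Silurian 443.8–419.2; Stenian 1200–1000; Jurassic 201.4–145; Carboniferous 358.9–298.9.
Larger Ma is older, so oldest→youngest is Stenian, Cryogenian, Ordovician, Silurian, Carboniferous, Jurassic, Neogene; reverse it for youngest→oldest.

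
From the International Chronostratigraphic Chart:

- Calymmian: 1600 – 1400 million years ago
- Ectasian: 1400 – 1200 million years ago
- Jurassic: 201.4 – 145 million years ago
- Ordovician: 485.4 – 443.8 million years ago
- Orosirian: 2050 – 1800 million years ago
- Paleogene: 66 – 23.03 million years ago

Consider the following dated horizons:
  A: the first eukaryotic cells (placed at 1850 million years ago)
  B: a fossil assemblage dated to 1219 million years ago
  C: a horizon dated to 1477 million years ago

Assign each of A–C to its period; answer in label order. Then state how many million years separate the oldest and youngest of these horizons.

A: 1850 Ma lies in 2050–1800 Ma, so Orosirian.
B: 1219 Ma lies in 1400–1200 Ma, so Ectasian.
C: 1477 Ma lies in 1600–1400 Ma, so Calymmian.
Oldest = 1850 Ma, youngest = 1219 Ma → span 631 Myr.

A — Orosirian; B — Ectasian; C — Calymmian; span 631 million years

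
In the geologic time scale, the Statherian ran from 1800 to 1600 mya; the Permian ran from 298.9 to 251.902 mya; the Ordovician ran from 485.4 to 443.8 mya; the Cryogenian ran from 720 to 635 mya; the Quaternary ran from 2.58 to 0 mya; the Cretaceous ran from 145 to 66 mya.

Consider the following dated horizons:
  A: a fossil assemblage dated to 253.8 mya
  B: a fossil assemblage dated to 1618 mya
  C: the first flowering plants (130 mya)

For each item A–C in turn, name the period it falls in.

Match each age against the start–end ranges in the excerpt: A = 253.8 Ma → Permian (298.9–251.902); B = 1618 Ma → Statherian (1800–1600); C = 130 Ma → Cretaceous (145–66).

A — Permian; B — Statherian; C — Cretaceous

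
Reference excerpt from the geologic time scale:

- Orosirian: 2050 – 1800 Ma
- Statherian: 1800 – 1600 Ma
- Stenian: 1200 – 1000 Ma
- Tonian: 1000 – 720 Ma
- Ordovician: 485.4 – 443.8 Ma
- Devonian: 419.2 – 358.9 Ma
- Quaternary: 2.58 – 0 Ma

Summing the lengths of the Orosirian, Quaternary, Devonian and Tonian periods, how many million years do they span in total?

592.88 million years

Each duration: Orosirian = 250; Quaternary = 2.58; Devonian = 60.3; Tonian = 280.
Sum: 250 + 2.58 + 60.3 + 280 = 592.88 Myr.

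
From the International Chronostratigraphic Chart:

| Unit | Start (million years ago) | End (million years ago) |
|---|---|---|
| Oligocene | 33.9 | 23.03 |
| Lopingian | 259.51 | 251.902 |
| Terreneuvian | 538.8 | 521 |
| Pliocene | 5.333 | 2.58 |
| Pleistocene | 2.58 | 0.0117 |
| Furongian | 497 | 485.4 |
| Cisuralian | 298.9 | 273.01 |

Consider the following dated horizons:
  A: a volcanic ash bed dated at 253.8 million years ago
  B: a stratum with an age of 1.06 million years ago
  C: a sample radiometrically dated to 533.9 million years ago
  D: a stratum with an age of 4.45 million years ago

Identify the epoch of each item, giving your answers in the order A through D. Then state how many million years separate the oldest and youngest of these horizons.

A — Lopingian; B — Pleistocene; C — Terreneuvian; D — Pliocene; span 532.84 million years

Match each age against the start–end ranges in the excerpt: A = 253.8 Ma → Lopingian (259.51–251.902); B = 1.06 Ma → Pleistocene (2.58–0.0117); C = 533.9 Ma → Terreneuvian (538.8–521); D = 4.45 Ma → Pliocene (5.333–2.58).
The largest age is 533.9 Ma and the smallest is 1.06 Ma; their difference is 532.84 Myr.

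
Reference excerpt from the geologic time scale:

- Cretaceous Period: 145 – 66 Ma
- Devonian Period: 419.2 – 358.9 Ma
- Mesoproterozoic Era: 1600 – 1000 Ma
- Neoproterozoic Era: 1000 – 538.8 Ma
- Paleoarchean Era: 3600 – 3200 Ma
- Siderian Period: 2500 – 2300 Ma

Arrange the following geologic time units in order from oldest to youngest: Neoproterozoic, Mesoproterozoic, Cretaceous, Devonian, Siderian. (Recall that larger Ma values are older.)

Siderian, then Mesoproterozoic, then Neoproterozoic, then Devonian, then Cretaceous

Sorting by start age (descending Ma, since larger Ma = older): Siderian began 2500, Mesoproterozoic began 1600, Neoproterozoic began 1000, Devonian began 419.2, Cretaceous began 145.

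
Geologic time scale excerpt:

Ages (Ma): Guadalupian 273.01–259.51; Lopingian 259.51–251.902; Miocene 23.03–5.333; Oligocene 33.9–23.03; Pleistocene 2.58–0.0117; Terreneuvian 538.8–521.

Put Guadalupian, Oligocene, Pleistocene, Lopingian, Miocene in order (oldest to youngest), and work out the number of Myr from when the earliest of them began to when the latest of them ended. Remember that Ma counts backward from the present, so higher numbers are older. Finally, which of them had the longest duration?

Start ages (Ma): Guadalupian 273.01, Lopingian 259.51, Oligocene 33.9, Miocene 23.03, Pleistocene 2.58.
Ordered oldest to youngest: Guadalupian, Lopingian, Oligocene, Miocene, Pleistocene.
Span = 273.01 − 0.0117 = 272.9983 Myr.
Durations: Miocene 17.697, Oligocene 10.87, Lopingian 7.608, Guadalupian 13.5, Pleistocene 2.5683 → longest is Miocene (17.697 Myr).

Guadalupian → Lopingian → Oligocene → Miocene → Pleistocene; total span 272.9983 Myr; longest is Miocene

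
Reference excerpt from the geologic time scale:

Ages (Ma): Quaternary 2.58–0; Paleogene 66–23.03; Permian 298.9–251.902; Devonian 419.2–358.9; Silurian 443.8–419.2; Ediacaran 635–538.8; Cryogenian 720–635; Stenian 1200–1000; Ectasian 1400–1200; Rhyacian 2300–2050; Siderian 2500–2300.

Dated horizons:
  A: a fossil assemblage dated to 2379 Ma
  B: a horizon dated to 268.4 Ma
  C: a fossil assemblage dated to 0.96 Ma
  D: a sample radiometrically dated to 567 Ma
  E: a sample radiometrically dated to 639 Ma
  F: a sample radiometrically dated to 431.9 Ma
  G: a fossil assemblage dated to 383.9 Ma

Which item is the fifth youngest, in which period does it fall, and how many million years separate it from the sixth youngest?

D, in the Ediacaran; 72 million years to E

Smaller Ma means younger, so youngest first: C 0.96 < B 268.4 < G 383.9 < F 431.9 < D 567 < E 639 < A 2379.
Counting 5 along gives D (567 Ma); the excerpt puts that inside the Ediacaran, 635–538.8 Ma.
Next in line is E (639 Ma), and 639 − 567 = 72 Myr.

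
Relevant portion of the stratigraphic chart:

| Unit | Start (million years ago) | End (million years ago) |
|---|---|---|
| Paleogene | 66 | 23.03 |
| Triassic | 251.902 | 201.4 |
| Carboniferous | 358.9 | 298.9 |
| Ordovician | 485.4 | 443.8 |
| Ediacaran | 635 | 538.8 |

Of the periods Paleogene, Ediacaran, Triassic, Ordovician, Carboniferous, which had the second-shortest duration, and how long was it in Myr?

Durations: Paleogene 42.97; Ediacaran 96.2; Triassic 50.502; Ordovician 41.6; Carboniferous 60 Myr.
Sorted shortest-first: Ordovician (41.6), Paleogene (42.97), Triassic (50.502), Carboniferous (60), Ediacaran (96.2).
The second shortest is Paleogene at 42.97 Myr.

Paleogene, 42.97 million years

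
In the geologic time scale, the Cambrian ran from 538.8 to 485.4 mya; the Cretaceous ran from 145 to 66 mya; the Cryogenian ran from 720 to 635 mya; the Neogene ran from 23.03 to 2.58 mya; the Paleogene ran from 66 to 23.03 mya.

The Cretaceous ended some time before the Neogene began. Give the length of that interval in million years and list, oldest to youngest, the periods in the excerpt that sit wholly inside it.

End of Cretaceous = 66 Ma; start of Neogene = 23.03 Ma.
Gap = 66 − 23.03 = 42.97 Myr.
Periods wholly inside 66–23.03 Ma: Paleogene (66–23.03).

42.97 million years; Paleogene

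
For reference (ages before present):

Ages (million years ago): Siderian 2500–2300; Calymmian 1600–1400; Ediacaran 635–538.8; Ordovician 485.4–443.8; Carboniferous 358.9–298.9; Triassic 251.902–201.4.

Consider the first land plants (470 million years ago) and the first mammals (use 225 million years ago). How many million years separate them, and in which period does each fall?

245 million years apart; the first in the Ordovician, the second in the Triassic

Elapsed time: 470 − 225 = 245 Myr.
470 Ma lies within 485.4–443.8 Ma: Ordovician.
225 Ma lies within 251.902–201.4 Ma: Triassic.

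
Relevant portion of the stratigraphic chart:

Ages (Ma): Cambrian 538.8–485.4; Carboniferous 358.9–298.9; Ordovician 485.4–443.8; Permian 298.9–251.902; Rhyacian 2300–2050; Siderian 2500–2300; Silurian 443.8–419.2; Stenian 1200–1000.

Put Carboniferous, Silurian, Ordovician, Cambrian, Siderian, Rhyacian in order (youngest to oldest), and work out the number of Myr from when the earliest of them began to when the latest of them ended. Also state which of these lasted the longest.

Carboniferous, Silurian, Ordovician, Cambrian, Rhyacian, Siderian; total span 2201.1 Myr; longest is Rhyacian

Start ages (Ma): Siderian 2500, Rhyacian 2300, Cambrian 538.8, Ordovician 485.4, Silurian 443.8, Carboniferous 358.9.
Ordered youngest to oldest: Carboniferous, Silurian, Ordovician, Cambrian, Rhyacian, Siderian.
Span = 2500 − 298.9 = 2201.1 Myr.
Durations: Siderian 200, Cambrian 53.4, Ordovician 41.6, Rhyacian 250, Carboniferous 60, Silurian 24.6 → longest is Rhyacian (250 Myr).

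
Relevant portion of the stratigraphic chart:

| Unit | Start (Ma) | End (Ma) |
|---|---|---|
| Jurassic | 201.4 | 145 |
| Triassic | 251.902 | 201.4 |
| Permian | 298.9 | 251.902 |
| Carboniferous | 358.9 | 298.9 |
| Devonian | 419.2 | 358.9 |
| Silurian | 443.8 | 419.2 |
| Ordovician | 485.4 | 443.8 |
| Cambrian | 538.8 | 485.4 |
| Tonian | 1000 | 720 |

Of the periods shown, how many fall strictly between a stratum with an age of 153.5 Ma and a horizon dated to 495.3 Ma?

6

The older date is 495.3 Ma and the younger is 153.5 Ma.
Periods with start < 495.3 and end > 153.5 Ma: Ordovician (485.4–443.8), Silurian (443.8–419.2), Devonian (419.2–358.9), Carboniferous (358.9–298.9), Permian (298.9–251.902), Triassic (251.902–201.4).
That is 6 complete periods.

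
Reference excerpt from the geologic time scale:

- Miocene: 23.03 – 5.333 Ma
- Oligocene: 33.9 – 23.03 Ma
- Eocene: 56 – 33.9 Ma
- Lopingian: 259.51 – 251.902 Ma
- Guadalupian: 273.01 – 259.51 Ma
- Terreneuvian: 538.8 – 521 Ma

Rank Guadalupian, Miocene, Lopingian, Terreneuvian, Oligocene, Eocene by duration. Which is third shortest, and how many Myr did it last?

Durations: Guadalupian 13.5; Miocene 17.697; Lopingian 7.608; Terreneuvian 17.8; Oligocene 10.87; Eocene 22.1 Myr.
Sorted shortest-first: Lopingian (7.608), Oligocene (10.87), Guadalupian (13.5), Miocene (17.697), Terreneuvian (17.8), Eocene (22.1).
The third shortest is Guadalupian at 13.5 Myr.

Guadalupian, 13.5 million years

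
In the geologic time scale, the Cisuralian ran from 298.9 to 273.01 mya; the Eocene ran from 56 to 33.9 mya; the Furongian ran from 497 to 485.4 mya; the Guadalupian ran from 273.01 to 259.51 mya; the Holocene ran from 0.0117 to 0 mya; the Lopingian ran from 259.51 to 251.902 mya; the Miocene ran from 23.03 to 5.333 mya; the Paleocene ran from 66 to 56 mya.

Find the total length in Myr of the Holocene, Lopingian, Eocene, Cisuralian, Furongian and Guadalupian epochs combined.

80.7097 million years

Duration is start − end for each: (0.0117 − 0) + (259.51 − 251.902) + (56 − 33.9) + (298.9 − 273.01) + (497 − 485.4) + (273.01 − 259.51).
That is 0.0117 + 7.608 + 22.1 + 25.89 + 11.6 + 13.5, which totals 80.7097 million years.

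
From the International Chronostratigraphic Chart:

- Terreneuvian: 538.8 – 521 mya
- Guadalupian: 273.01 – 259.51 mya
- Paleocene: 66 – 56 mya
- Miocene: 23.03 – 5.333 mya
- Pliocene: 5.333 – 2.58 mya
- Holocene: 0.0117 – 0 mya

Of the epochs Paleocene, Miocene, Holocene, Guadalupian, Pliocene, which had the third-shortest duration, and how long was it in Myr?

Paleocene, 10 million years

Start − end for each: Paleocene 66 − 56 = 10; Miocene 23.03 − 5.333 = 17.697; Holocene 0.0117 − 0 = 0.0117; Guadalupian 273.01 − 259.51 = 13.5; Pliocene 5.333 − 2.58 = 2.753.
Ranking these from shortest: Holocene < Pliocene < Paleocene < Guadalupian < Miocene.
Position 3 in that ranking is Paleocene, which lasted 10 Myr.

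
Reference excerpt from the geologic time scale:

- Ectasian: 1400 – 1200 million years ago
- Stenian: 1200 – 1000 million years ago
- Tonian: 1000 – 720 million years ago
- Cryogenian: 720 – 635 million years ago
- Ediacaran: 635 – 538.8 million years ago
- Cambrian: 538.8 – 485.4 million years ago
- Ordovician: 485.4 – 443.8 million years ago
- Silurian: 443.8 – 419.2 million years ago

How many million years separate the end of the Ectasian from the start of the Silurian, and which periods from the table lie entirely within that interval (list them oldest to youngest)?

756.2 million years; Stenian, Tonian, Cryogenian, Ediacaran, Cambrian, Ordovician

The Ectasian closes at 1200 Ma and the Silurian opens at 443.8 Ma, so the interval is 1200 − 443.8 = 756.2 Myr.
A period fits inside if it starts at or after 1200 Ma and ends at or before 443.8 Ma; oldest first that gives Stenian, Tonian, Cryogenian, Ediacaran, Cambrian, Ordovician.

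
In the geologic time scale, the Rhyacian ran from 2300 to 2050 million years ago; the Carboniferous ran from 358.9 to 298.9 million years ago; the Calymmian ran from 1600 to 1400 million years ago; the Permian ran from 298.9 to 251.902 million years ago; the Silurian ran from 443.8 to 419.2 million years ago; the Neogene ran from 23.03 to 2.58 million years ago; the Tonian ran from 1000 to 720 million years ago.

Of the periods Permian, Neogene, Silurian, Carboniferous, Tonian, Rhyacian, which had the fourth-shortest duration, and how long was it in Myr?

Start − end for each: Permian 298.9 − 251.902 = 46.998; Neogene 23.03 − 2.58 = 20.45; Silurian 443.8 − 419.2 = 24.6; Carboniferous 358.9 − 298.9 = 60; Tonian 1000 − 720 = 280; Rhyacian 2300 − 2050 = 250.
Ranking these from shortest: Neogene < Silurian < Permian < Carboniferous < Rhyacian < Tonian.
Position 4 in that ranking is Carboniferous, which lasted 60 Myr.

Carboniferous, 60 million years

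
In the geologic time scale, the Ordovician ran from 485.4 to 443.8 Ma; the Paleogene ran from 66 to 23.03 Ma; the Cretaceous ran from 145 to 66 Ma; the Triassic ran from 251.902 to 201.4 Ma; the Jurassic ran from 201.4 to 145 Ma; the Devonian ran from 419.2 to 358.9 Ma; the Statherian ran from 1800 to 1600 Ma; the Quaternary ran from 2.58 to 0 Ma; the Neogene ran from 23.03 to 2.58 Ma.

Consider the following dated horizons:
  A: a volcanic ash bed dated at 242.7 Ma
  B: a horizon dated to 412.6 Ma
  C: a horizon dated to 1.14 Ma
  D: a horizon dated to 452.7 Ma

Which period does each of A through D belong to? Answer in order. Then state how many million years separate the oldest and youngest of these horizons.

A — Triassic; B — Devonian; C — Quaternary; D — Ordovician; span 451.56 million years

A: 242.7 Ma lies in 251.902–201.4 Ma, so Triassic.
B: 412.6 Ma lies in 419.2–358.9 Ma, so Devonian.
C: 1.14 Ma lies in 2.58–0 Ma, so Quaternary.
D: 452.7 Ma lies in 485.4–443.8 Ma, so Ordovician.
Oldest = 452.7 Ma, youngest = 1.14 Ma → span 451.56 Myr.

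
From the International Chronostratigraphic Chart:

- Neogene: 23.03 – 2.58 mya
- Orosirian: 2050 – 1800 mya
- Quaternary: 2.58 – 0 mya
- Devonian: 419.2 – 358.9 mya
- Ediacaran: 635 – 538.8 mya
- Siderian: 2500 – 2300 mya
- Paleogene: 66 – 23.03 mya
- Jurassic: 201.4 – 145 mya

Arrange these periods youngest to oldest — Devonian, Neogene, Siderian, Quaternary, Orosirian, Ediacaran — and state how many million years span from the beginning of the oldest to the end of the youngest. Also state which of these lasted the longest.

Quaternary → Neogene → Devonian → Ediacaran → Orosirian → Siderian; total span 2500 Myr; longest is Orosirian

From the excerpt: Devonian 419.2–358.9; Neogene 23.03–2.58; Siderian 2500–2300; Quaternary 2.58–0; Orosirian 2050–1800; Ediacaran 635–538.8 (Ma).
Larger Ma is earlier, so the oldest is Siderian and the youngest is Quaternary; youngest to oldest: Quaternary, Neogene, Devonian, Ediacaran, Orosirian, Siderian.
Oldest start 2500 minus youngest end 0 gives 2500 Myr overall.
Individual lengths (start − end): Devonian 60.3; Ediacaran 96.2; Siderian 200; Quaternary 2.58; Neogene 20.45; Orosirian 250. The largest is Orosirian at 250 Myr.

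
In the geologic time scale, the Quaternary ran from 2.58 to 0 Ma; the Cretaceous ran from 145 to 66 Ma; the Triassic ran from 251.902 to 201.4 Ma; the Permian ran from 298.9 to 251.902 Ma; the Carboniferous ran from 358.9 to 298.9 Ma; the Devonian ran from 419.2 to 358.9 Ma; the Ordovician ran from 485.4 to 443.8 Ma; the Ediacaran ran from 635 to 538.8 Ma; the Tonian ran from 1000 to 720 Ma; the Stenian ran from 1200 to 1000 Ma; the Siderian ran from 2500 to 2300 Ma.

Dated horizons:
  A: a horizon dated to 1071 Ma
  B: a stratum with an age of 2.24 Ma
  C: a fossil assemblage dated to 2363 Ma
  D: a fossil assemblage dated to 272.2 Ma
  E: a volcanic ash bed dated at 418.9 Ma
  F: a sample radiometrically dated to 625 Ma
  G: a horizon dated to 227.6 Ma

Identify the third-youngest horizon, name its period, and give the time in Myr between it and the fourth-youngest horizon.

D, in the Permian; 146.7 million years to E

Smaller Ma means younger, so youngest first: B 2.24 < G 227.6 < D 272.2 < E 418.9 < F 625 < A 1071 < C 2363.
Counting 3 along gives D (272.2 Ma); the excerpt puts that inside the Permian, 298.9–251.902 Ma.
Next in line is E (418.9 Ma), and 418.9 − 272.2 = 146.7 Myr.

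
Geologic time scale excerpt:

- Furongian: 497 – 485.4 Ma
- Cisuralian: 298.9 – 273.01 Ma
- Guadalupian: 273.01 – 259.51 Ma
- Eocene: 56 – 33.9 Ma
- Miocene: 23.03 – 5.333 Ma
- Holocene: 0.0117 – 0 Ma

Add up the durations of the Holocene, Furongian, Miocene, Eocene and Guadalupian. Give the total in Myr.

Each duration: Holocene = 0.0117; Furongian = 11.6; Miocene = 17.697; Eocene = 22.1; Guadalupian = 13.5.
Sum: 0.0117 + 11.6 + 17.697 + 22.1 + 13.5 = 64.9087 Myr.

64.9087 million years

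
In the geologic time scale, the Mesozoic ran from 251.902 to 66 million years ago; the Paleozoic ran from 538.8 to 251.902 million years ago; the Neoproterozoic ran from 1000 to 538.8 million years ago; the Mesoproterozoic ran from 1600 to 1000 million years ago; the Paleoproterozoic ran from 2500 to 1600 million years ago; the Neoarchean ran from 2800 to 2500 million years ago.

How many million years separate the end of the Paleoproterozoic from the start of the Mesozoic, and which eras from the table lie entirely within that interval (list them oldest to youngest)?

The Paleoproterozoic closes at 1600 Ma and the Mesozoic opens at 251.902 Ma, so the interval is 1600 − 251.902 = 1348.098 Myr.
An era fits inside if it starts at or after 1600 Ma and ends at or before 251.902 Ma; oldest first that gives Mesoproterozoic, Neoproterozoic, Paleozoic.

1348.098 million years; Mesoproterozoic, Neoproterozoic, Paleozoic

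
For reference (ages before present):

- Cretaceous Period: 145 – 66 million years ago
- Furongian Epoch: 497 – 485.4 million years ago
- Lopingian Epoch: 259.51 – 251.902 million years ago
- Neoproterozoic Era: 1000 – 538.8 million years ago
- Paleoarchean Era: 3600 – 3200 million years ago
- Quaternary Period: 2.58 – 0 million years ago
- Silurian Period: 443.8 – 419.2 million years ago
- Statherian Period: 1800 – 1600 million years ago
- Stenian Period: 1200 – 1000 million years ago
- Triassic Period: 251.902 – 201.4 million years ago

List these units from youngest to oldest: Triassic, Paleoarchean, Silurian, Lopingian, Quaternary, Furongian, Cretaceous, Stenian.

Quaternary, then Cretaceous, then Triassic, then Lopingian, then Silurian, then Furongian, then Stenian, then Paleoarchean

Read off each span (Ma): Triassic 251.902–201.4; Paleoarchean 3600–3200; Silurian 443.8–419.2; Lopingian 259.51–251.902; Quaternary 2.58–0; Furongian 497–485.4; Cretaceous 145–66; Stenian 1200–1000.
Larger Ma is older, so oldest→youngest is Paleoarchean, Stenian, Furongian, Silurian, Lopingian, Triassic, Cretaceous, Quaternary; reverse it for youngest→oldest.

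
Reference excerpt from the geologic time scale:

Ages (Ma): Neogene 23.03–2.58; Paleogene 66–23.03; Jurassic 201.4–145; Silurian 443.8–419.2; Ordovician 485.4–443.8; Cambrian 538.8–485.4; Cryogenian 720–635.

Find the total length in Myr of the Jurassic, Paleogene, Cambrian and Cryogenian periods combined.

Each duration: Jurassic = 56.4; Paleogene = 42.97; Cambrian = 53.4; Cryogenian = 85.
Sum: 56.4 + 42.97 + 53.4 + 85 = 237.77 Myr.

237.77 million years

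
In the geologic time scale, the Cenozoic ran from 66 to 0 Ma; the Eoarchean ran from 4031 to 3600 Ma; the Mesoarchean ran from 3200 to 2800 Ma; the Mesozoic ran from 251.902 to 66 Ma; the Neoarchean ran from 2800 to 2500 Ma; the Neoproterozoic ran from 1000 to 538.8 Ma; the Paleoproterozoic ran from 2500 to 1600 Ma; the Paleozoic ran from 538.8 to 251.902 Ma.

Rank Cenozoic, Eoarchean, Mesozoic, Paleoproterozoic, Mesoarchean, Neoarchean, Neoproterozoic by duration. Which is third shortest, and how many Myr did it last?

Neoarchean, 300 million years

Durations: Cenozoic 66; Eoarchean 431; Mesozoic 185.902; Paleoproterozoic 900; Mesoarchean 400; Neoarchean 300; Neoproterozoic 461.2 Myr.
Sorted shortest-first: Cenozoic (66), Mesozoic (185.902), Neoarchean (300), Mesoarchean (400), Eoarchean (431), Neoproterozoic (461.2), Paleoproterozoic (900).
The third shortest is Neoarchean at 300 Myr.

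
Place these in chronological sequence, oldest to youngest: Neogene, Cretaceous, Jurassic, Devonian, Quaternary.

Era membership (oldest first within each) — Paleozoic: Devonian; Mesozoic: Jurassic, Cretaceous; Cenozoic: Neogene, Quaternary. Paleozoic precedes Mesozoic, which precedes Cenozoic. Concatenating the groups in that era order gives oldest to youngest directly.

Devonian, Jurassic, Cretaceous, Neogene, Quaternary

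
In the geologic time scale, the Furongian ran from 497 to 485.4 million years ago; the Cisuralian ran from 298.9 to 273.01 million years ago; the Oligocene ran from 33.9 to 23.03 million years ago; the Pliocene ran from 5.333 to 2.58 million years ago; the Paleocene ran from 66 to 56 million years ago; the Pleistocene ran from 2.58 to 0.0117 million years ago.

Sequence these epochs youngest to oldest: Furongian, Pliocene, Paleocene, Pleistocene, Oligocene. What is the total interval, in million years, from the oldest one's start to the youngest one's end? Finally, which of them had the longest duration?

Pleistocene, Pliocene, Oligocene, Paleocene, Furongian; total span 496.9883 Myr; longest is Furongian

Start ages (Ma): Furongian 497, Paleocene 66, Oligocene 33.9, Pliocene 5.333, Pleistocene 2.58.
Ordered youngest to oldest: Pleistocene, Pliocene, Oligocene, Paleocene, Furongian.
Span = 497 − 0.0117 = 496.9883 Myr.
Durations: Oligocene 10.87, Furongian 11.6, Paleocene 10, Pleistocene 2.5683, Pliocene 2.753 → longest is Furongian (11.6 Myr).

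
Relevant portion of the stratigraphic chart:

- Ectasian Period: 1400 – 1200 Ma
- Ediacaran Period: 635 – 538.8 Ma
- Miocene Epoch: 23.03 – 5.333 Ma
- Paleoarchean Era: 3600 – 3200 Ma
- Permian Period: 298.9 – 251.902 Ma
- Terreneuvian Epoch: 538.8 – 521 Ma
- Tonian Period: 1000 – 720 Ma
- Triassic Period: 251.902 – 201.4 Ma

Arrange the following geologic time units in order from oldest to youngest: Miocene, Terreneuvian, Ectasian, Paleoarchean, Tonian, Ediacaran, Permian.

The oldest of these is Paleoarchean (starts 3600 Ma) and the youngest is Miocene (ends 5.333 Ma).
In between, by decreasing start age: Ectasian (1400), Tonian (1000), Ediacaran (635), Terreneuvian (538.8), Permian (298.9).

Paleoarchean, Ectasian, Tonian, Ediacaran, Terreneuvian, Permian, Miocene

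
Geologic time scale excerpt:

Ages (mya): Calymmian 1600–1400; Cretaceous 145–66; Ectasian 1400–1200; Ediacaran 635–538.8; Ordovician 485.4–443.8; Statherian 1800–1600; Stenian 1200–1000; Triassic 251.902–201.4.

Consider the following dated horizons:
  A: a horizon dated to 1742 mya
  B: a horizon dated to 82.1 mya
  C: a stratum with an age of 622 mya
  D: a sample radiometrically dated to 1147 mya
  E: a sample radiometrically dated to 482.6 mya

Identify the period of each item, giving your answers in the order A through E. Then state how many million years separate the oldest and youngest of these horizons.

A: 1742 Ma lies in 1800–1600 Ma, so Statherian.
B: 82.1 Ma lies in 145–66 Ma, so Cretaceous.
C: 622 Ma lies in 635–538.8 Ma, so Ediacaran.
D: 1147 Ma lies in 1200–1000 Ma, so Stenian.
E: 482.6 Ma lies in 485.4–443.8 Ma, so Ordovician.
Oldest = 1742 Ma, youngest = 82.1 Ma → span 1659.9 Myr.

A — Statherian; B — Cretaceous; C — Ediacaran; D — Stenian; E — Ordovician; span 1659.9 million years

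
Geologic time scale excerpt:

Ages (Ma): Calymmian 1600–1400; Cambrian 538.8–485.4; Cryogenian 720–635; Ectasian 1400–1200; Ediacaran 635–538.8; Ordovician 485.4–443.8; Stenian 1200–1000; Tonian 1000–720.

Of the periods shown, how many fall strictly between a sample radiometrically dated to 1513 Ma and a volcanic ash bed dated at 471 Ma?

The older date is 1513 Ma and the younger is 471 Ma.
Periods with start < 1513 and end > 471 Ma: Ectasian (1400–1200), Stenian (1200–1000), Tonian (1000–720), Cryogenian (720–635), Ediacaran (635–538.8), Cambrian (538.8–485.4).
That is 6 complete periods.

6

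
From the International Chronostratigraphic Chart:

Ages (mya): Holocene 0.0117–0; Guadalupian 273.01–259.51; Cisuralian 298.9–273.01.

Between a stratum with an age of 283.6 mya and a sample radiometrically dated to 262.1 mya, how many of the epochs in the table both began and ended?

The older date is 283.6 Ma and the younger is 262.1 Ma.
No epoch both begins after 283.6 Ma and ends before 262.1 Ma, so the count is 0.

0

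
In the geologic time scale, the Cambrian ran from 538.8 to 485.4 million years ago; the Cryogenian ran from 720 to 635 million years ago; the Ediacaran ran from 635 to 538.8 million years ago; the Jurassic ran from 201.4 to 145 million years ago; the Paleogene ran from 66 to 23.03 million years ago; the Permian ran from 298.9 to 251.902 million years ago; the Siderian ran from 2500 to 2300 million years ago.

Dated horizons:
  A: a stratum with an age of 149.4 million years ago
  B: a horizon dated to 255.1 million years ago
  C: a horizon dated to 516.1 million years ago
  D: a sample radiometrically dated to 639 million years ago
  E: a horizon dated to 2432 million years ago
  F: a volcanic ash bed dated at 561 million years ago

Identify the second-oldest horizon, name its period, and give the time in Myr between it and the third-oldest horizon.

Larger Ma means older, so oldest first: E 2432 > D 639 > F 561 > C 516.1 > B 255.1 > A 149.4.
Counting 2 along gives D (639 Ma); the excerpt puts that inside the Cryogenian, 720–635 Ma.
Next in line is F (561 Ma), and 639 − 561 = 78 Myr.

D, in the Cryogenian; 78 million years to F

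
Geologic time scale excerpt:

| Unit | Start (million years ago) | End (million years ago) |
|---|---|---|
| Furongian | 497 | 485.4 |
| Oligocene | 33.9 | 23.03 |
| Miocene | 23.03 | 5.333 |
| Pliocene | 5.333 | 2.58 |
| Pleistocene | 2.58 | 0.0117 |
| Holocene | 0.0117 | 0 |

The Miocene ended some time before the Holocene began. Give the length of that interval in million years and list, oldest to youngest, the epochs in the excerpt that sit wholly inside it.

The Miocene closes at 5.333 Ma and the Holocene opens at 0.0117 Ma, so the interval is 5.333 − 0.0117 = 5.3213 Myr.
An epoch fits inside if it starts at or after 5.333 Ma and ends at or before 0.0117 Ma; oldest first that gives Pliocene, Pleistocene.

5.3213 million years; Pliocene, Pleistocene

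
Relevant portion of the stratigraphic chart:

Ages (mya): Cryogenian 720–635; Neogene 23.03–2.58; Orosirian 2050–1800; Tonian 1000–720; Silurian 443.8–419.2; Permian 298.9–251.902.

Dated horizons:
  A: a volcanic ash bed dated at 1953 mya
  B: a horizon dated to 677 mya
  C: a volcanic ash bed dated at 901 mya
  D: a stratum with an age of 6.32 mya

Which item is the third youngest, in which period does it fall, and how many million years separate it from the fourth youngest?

Sorted youngest-first by Ma: D (6.32), B (677), C (901), A (1953).
The third youngest is C at 901 Ma, which lies in 1000–720 Ma: the Tonian.
The fourth youngest is A at 1953 Ma; separation = |901 − 1953| = 1052 Myr.

C, in the Tonian; 1052 million years to A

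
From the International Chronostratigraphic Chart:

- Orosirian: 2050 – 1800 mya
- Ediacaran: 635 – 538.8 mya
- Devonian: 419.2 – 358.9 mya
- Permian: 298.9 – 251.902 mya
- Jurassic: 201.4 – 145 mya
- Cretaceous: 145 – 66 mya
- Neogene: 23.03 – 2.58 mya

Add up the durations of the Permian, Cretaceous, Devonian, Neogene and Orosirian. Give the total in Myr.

456.748 million years

Duration is start − end for each: (298.9 − 251.902) + (145 − 66) + (419.2 − 358.9) + (23.03 − 2.58) + (2050 − 1800).
That is 46.998 + 79 + 60.3 + 20.45 + 250, which totals 456.748 million years.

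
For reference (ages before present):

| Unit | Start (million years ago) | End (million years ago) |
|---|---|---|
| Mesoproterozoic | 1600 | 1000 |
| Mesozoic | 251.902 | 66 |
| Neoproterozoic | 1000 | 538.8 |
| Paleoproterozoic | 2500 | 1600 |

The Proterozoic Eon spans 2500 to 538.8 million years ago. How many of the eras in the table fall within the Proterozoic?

3

Eras inside 2500–538.8 Ma: Paleoproterozoic, Mesoproterozoic, Neoproterozoic — 3 in total.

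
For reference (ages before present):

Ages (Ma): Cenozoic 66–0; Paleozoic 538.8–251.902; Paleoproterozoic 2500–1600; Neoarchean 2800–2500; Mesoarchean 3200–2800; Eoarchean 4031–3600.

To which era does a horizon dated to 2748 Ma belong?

2748 Ma lies between 2800 and 2500 Ma, so it falls in the Neoarchean.

Neoarchean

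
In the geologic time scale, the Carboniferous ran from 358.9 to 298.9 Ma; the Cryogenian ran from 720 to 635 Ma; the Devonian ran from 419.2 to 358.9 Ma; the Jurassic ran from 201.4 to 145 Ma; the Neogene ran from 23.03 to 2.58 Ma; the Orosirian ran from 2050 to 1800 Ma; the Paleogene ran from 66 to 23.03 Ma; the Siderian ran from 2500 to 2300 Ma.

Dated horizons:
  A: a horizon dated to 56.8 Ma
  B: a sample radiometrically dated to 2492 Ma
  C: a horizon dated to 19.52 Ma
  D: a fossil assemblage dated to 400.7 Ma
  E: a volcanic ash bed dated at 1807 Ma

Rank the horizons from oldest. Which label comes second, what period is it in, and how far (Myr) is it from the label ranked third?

E, in the Orosirian; 1406.3 million years to D

Larger Ma means older, so oldest first: B 2492 > E 1807 > D 400.7 > A 56.8 > C 19.52.
Counting 2 along gives E (1807 Ma); the excerpt puts that inside the Orosirian, 2050–1800 Ma.
Next in line is D (400.7 Ma), and 1807 − 400.7 = 1406.3 Myr.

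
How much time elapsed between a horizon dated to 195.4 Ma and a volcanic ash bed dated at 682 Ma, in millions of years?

486.6 million years

682 − 195.4 = 486.6 million years.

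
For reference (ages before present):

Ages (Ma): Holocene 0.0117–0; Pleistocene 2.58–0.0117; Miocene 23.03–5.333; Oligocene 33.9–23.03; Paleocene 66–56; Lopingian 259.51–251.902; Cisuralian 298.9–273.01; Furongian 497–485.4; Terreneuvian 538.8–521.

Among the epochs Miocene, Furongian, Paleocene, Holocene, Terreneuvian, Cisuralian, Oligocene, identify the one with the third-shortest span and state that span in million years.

Oligocene, 10.87 million years

Durations: Miocene 17.697; Furongian 11.6; Paleocene 10; Holocene 0.0117; Terreneuvian 17.8; Cisuralian 25.89; Oligocene 10.87 Myr.
Sorted shortest-first: Holocene (0.0117), Paleocene (10), Oligocene (10.87), Furongian (11.6), Miocene (17.697), Terreneuvian (17.8), Cisuralian (25.89).
The third shortest is Oligocene at 10.87 Myr.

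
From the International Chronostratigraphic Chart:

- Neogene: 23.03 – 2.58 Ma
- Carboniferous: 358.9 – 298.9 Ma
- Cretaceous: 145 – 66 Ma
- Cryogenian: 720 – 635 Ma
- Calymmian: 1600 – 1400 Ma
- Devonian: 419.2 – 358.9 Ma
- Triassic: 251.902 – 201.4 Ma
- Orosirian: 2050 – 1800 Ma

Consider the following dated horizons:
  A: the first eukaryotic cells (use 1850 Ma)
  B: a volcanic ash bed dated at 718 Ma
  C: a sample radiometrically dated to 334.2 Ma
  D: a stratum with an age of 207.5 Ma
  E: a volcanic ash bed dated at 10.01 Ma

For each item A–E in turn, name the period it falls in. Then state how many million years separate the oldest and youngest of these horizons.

Match each age against the start–end ranges in the excerpt: A = 1850 Ma → Orosirian (2050–1800); B = 718 Ma → Cryogenian (720–635); C = 334.2 Ma → Carboniferous (358.9–298.9); D = 207.5 Ma → Triassic (251.902–201.4); E = 10.01 Ma → Neogene (23.03–2.58).
The largest age is 1850 Ma and the smallest is 10.01 Ma; their difference is 1839.99 Myr.

A — Orosirian; B — Cryogenian; C — Carboniferous; D — Triassic; E — Neogene; span 1839.99 million years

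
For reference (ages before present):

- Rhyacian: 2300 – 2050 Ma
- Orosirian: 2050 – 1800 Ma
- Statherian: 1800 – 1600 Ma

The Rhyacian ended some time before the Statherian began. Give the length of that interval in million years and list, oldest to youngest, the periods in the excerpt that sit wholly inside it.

The Rhyacian closes at 2050 Ma and the Statherian opens at 1800 Ma, so the interval is 2050 − 1800 = 250 Myr.
A period fits inside if it starts at or after 2050 Ma and ends at or before 1800 Ma; oldest first that gives Orosirian.

250 million years; Orosirian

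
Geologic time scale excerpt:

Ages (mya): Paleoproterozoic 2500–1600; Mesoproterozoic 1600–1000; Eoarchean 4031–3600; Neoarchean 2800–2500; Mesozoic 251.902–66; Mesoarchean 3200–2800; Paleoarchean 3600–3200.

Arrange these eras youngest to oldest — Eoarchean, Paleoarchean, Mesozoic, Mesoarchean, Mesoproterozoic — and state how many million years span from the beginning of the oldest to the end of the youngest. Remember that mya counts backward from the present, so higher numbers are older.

Mesozoic, Mesoproterozoic, Mesoarchean, Paleoarchean, Eoarchean; total span 3965 Myr

Start ages (Ma): Eoarchean 4031, Paleoarchean 3600, Mesoarchean 3200, Mesoproterozoic 1600, Mesozoic 251.902.
Ordered youngest to oldest: Mesozoic, Mesoproterozoic, Mesoarchean, Paleoarchean, Eoarchean.
Span = 4031 − 66 = 3965 Myr.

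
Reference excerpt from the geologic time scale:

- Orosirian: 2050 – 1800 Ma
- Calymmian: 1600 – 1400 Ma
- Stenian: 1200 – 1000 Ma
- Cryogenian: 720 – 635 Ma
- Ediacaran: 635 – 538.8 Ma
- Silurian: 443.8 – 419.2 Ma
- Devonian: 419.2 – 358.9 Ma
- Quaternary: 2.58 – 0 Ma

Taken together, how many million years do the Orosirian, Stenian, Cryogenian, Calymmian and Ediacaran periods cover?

831.2 million years

Duration is start − end for each: (2050 − 1800) + (1200 − 1000) + (720 − 635) + (1600 − 1400) + (635 − 538.8).
That is 250 + 200 + 85 + 200 + 96.2, which totals 831.2 million years.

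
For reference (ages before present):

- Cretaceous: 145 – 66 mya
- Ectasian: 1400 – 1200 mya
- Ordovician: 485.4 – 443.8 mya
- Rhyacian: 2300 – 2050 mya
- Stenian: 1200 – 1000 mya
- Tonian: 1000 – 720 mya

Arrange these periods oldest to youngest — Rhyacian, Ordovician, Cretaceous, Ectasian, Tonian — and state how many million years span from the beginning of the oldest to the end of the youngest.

Rhyacian → Ectasian → Tonian → Ordovician → Cretaceous; total span 2234 Myr

From the excerpt: Rhyacian 2300–2050; Ordovician 485.4–443.8; Cretaceous 145–66; Ectasian 1400–1200; Tonian 1000–720 (Ma).
Larger Ma is earlier, so the oldest is Rhyacian and the youngest is Cretaceous; oldest to youngest: Rhyacian, Ectasian, Tonian, Ordovician, Cretaceous.
Oldest start 2300 minus youngest end 66 gives 2234 Myr overall.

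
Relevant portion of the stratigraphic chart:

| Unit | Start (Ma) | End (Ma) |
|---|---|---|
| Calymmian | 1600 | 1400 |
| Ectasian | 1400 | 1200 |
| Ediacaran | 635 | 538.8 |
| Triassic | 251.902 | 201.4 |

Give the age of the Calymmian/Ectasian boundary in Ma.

The Calymmian ends and the Ectasian begins at 1400 Ma.

1400 Ma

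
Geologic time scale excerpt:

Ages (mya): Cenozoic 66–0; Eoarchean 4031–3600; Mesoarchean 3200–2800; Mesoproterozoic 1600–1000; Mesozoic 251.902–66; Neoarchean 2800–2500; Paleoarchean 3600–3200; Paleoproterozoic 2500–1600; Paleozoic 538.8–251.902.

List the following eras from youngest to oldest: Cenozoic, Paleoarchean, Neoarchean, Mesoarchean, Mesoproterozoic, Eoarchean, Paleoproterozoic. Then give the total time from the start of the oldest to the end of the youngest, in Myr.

Start ages (Ma): Eoarchean 4031, Paleoarchean 3600, Mesoarchean 3200, Neoarchean 2800, Paleoproterozoic 2500, Mesoproterozoic 1600, Cenozoic 66.
Ordered youngest to oldest: Cenozoic, Mesoproterozoic, Paleoproterozoic, Neoarchean, Mesoarchean, Paleoarchean, Eoarchean.
Span = 4031 − 0 = 4031 Myr.

Cenozoic, Mesoproterozoic, Paleoproterozoic, Neoarchean, Mesoarchean, Paleoarchean, Eoarchean; total span 4031 Myr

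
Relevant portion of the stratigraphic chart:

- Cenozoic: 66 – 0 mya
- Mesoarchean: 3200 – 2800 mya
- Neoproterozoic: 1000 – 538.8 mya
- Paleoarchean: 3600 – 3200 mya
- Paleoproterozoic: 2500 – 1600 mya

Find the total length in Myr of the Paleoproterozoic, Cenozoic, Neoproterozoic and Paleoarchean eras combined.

Each duration: Paleoproterozoic = 900; Cenozoic = 66; Neoproterozoic = 461.2; Paleoarchean = 400.
Sum: 900 + 66 + 461.2 + 400 = 1827.2 Myr.

1827.2 million years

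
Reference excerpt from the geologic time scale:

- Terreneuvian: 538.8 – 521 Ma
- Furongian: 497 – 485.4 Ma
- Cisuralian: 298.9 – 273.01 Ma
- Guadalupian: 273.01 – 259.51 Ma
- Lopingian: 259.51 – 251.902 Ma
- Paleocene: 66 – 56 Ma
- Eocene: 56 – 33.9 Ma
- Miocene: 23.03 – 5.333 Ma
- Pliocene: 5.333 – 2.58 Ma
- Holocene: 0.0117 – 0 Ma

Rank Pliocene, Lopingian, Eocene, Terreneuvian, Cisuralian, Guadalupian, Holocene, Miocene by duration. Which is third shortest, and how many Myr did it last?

Lopingian, 7.608 million years

Durations: Pliocene 2.753; Lopingian 7.608; Eocene 22.1; Terreneuvian 17.8; Cisuralian 25.89; Guadalupian 13.5; Holocene 0.0117; Miocene 17.697 Myr.
Sorted shortest-first: Holocene (0.0117), Pliocene (2.753), Lopingian (7.608), Guadalupian (13.5), Miocene (17.697), Terreneuvian (17.8), Eocene (22.1), Cisuralian (25.89).
The third shortest is Lopingian at 7.608 Myr.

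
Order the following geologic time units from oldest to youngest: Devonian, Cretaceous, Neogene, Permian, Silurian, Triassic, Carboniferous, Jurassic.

Silurian, Devonian, Carboniferous, Permian, Triassic, Jurassic, Cretaceous, Neogene

Era membership (oldest first within each) — Paleozoic: Silurian, Devonian, Carboniferous, Permian; Mesozoic: Triassic, Jurassic, Cretaceous; Cenozoic: Neogene. Paleozoic precedes Mesozoic, which precedes Cenozoic. Concatenating the groups in that era order gives oldest to youngest directly.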